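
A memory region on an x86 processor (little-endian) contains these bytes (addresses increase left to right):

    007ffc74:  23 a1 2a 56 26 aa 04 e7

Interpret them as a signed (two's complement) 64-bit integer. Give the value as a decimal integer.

In little-endian order the low byte comes first in memory.
Reassemble most-significant byte first: E7 04 AA 26 56 2A A1 23 → 0xE704AA26562AA123.
Top bit is set, so as a signed 64-bit value this is 0xE704AA26562AA123 − 2^64 = -1800126869410242269.

-1800126869410242269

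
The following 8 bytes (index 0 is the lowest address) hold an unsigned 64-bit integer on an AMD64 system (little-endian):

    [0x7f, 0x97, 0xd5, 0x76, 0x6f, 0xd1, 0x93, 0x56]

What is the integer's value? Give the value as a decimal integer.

In little-endian order the low byte comes first in memory.
Reassemble most-significant byte first: 56 93 D1 6F 76 D5 97 7F → 0x5693D16F76D5977F.
0x5693D16F76D5977F = 6238560185503553407.

6238560185503553407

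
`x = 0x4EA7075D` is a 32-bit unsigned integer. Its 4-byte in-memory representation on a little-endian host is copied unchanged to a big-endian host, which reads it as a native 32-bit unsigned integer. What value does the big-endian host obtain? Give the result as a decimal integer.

Stored little-endian, the bytes at ascending addresses are 5D 07 A7 4E.
Read back as big-endian, the last byte is least significant, giving 0x5D07A74E.
0x5D07A74E = 1560782670.

1560782670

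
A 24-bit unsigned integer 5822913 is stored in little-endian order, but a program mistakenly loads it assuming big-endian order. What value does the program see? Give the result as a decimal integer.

5822913 in 24-bit hexadecimal is 0x58D9C1.
Stored little-endian, the bytes at ascending addresses are C1 D9 58.
Read back as big-endian, the last byte is least significant, giving 0xC1D958.
0xC1D958 = 12704088.

12704088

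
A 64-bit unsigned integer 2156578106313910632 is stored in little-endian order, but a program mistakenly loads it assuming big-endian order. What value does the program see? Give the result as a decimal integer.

2156578106313910632 in 64-bit hexadecimal is 0x1DEDB45C9539A968.
Stored little-endian, the bytes at ascending addresses are 68 A9 39 95 5C B4 ED 1D.
Read back as big-endian, the last byte is least significant, giving 0x68A939955CB4ED1D.
0x68A939955CB4ED1D = 7541622364676877597.

7541622364676877597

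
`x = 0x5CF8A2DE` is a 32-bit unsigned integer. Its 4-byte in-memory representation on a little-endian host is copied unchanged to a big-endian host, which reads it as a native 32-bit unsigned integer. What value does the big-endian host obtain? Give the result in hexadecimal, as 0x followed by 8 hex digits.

0xDEA2F85C

Stored little-endian, the bytes at ascending addresses are DE A2 F8 5C.
Read back as big-endian, the last byte is least significant, giving 0xDEA2F85C.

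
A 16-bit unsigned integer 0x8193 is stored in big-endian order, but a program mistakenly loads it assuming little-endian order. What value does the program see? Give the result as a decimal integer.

Stored big-endian, the bytes at ascending addresses are 81 93.
Read back as little-endian, the first byte is least significant, giving 0x9381.
0x9381 = 37761.

37761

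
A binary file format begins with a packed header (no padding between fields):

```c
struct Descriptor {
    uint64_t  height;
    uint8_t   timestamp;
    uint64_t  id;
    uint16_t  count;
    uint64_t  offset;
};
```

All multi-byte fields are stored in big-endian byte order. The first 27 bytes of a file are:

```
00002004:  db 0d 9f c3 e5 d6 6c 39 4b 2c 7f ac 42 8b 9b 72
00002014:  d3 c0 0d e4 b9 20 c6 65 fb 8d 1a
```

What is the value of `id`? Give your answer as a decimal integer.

`id` follows `height` (8 B), `timestamp` (1 B), so it starts at offset 8 + 1 = 9 and occupies 8 bytes.
Bytes at offsets 9..16: 2C 7F AC 42 8B 9B 72 D3.
In big-endian order the high byte comes first in memory.
The bytes are already most-significant first: 0x2C7FAC428B9B72D3.
0x2C7FAC428B9B72D3 = 3206470861521122003.

3206470861521122003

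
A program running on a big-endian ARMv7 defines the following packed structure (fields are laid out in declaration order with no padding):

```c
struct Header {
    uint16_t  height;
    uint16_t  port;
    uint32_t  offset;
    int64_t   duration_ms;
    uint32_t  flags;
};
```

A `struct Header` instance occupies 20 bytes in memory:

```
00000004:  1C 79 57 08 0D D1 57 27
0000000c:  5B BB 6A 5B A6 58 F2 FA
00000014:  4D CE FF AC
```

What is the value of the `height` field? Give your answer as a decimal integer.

`height` is the first field, at byte offset 0, occupying 2 bytes.
Bytes at offsets 0..1: 1C 79.
In big-endian order the high byte comes first in memory.
The bytes are already most-significant first: 0x1C79.
0x1C79 = 7289.

7289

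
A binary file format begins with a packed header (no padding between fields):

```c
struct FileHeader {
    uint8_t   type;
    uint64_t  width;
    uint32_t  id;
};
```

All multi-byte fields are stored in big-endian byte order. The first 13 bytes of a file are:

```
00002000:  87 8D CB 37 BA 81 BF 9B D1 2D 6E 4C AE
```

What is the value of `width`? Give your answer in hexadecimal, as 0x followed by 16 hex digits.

0x8DCB37BA81BF9BD1

`width` follows `type` (1 byte), so it starts at byte offset 1 and occupies 8 bytes.
Bytes at offsets 1..8: 8D CB 37 BA 81 BF 9B D1.
Big-endian stores the most-significant byte at the lowest address.
The bytes are already most-significant first: 0x8DCB37BA81BF9BD1.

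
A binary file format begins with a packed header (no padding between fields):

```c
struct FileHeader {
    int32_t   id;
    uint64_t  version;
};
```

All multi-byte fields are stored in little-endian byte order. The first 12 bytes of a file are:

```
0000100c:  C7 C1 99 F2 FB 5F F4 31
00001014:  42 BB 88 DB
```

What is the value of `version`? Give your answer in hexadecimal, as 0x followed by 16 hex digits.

`version` follows `id` (4 bytes), so it starts at byte offset 4 and occupies 8 bytes.
Bytes at offsets 4..11: FB 5F F4 31 42 BB 88 DB.
Little-endian: lowest address holds the least-significant byte.
Reassemble most-significant byte first: DB 88 BB 42 31 F4 5F FB → 0xDB88BB4231F45FFB.

0xDB88BB4231F45FFB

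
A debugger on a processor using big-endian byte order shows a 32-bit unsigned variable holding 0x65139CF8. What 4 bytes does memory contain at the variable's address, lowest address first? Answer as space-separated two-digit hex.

65 13 9C F8

Split into bytes (most-significant first): 65 13 9C F8.
Big-endian: lowest address holds the most-significant byte.
So the memory order matches the most-significant-first order: 65 13 9C F8.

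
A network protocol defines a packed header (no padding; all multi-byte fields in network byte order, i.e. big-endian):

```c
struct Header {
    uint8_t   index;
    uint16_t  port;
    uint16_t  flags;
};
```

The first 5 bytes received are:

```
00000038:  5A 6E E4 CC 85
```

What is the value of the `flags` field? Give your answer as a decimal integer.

52357

`flags` follows `index` (1 B), `port` (2 B), so it starts at offset 1 + 2 = 3 and occupies 2 bytes.
Bytes at offsets 3..4: CC 85.
In big-endian order the high byte comes first in memory.
The bytes are already most-significant first: 0xCC85.
0xCC85 = 52357.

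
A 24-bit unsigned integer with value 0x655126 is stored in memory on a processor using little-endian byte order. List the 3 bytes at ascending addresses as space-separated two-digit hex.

26 51 65

Split into bytes (most-significant first): 65 51 26.
Little-endian: lowest address holds the least-significant byte.
So at ascending addresses the bytes are 26 51 65.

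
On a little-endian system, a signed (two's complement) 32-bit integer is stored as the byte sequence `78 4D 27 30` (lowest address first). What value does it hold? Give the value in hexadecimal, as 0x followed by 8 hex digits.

Little-endian stores the least-significant byte at the lowest address.
Reassemble most-significant byte first: 30 27 4D 78 → 0x30274D78.

0x30274D78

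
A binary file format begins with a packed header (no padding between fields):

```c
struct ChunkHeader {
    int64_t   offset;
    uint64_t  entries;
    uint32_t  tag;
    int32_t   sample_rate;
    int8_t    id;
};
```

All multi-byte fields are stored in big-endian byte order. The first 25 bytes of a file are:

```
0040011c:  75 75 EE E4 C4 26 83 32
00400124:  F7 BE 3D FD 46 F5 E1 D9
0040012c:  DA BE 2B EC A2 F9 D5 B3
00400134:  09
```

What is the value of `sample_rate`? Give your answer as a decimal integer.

-1560685133

`sample_rate` follows `offset` (8 B), `entries` (8 B), `tag` (4 B), so it starts at offset 8 + 8 + 4 = 20 and occupies 4 bytes.
Bytes at offsets 20..23: A2 F9 D5 B3.
Big-endian stores the most-significant byte at the lowest address.
The bytes are already most-significant first: 0xA2F9D5B3.
Top bit is set, so as a signed 32-bit value this is 0xA2F9D5B3 − 2^32 = -1560685133.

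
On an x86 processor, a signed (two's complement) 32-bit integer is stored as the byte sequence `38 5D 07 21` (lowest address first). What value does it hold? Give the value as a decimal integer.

554130744

Little-endian stores the least-significant byte at the lowest address.
Reassemble most-significant byte first: 21 07 5D 38 → 0x21075D38.
0x21075D38 = 554130744.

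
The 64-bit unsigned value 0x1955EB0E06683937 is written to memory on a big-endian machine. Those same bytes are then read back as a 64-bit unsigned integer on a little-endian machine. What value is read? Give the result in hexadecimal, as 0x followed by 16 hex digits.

Stored big-endian, the bytes at ascending addresses are 19 55 EB 0E 06 68 39 37.
Read back as little-endian, the first byte is least significant, giving 0x373968060EEB5519.

0x373968060EEB5519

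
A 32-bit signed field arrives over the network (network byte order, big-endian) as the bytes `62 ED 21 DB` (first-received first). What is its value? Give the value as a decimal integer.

1659707867

Big-endian: lowest address holds the most-significant byte.
The bytes are already most-significant first: 0x62ED21DB.
0x62ED21DB = 1659707867.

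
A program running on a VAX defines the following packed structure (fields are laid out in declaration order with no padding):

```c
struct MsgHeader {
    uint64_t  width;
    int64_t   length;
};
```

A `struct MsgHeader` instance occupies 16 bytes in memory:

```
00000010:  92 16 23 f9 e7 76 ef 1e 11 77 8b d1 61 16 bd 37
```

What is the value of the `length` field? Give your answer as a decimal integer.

`length` follows `width` (8 bytes), so it starts at byte offset 8 and occupies 8 bytes.
Bytes at offsets 8..15: 11 77 8B D1 61 16 BD 37.
In little-endian order the low byte comes first in memory.
Reassemble most-significant byte first: 37 BD 16 61 D1 8B 77 11 → 0x37BD1661D18B7711.
0x37BD1661D18B7711 = 4016391052067567377.

4016391052067567377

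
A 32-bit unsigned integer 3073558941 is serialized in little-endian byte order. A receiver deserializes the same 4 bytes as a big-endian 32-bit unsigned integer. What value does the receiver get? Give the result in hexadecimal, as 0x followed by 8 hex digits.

3073558941 in 32-bit hexadecimal is 0xB732C99D.
Stored little-endian, the bytes at ascending addresses are 9D C9 32 B7.
Read back as big-endian, the last byte is least significant, giving 0x9DC932B7.

0x9DC932B7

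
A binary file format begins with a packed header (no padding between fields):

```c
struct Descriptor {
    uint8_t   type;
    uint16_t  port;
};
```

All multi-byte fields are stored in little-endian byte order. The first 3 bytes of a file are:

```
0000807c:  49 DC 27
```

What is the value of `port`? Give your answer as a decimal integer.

10204

`port` follows `type` (1 byte), so it starts at byte offset 1 and occupies 2 bytes.
Bytes at offsets 1..2: DC 27.
Little-endian: lowest address holds the least-significant byte.
Reassemble most-significant byte first: 27 DC → 0x27DC.
0x27DC = 10204.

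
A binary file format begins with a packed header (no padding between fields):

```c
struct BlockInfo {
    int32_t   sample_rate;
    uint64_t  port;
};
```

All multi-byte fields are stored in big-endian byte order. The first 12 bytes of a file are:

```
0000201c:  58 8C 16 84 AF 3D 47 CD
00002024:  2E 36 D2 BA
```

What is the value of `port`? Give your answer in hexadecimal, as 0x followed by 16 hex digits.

0xAF3D47CD2E36D2BA

`port` follows `sample_rate` (4 bytes), so it starts at byte offset 4 and occupies 8 bytes.
Bytes at offsets 4..11: AF 3D 47 CD 2E 36 D2 BA.
Big-endian stores the most-significant byte at the lowest address.
The bytes are already most-significant first: 0xAF3D47CD2E36D2BA.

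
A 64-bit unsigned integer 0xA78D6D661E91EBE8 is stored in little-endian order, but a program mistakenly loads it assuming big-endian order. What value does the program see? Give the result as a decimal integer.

Stored little-endian, the bytes at ascending addresses are E8 EB 91 1E 66 6D 8D A7.
Read back as big-endian, the last byte is least significant, giving 0xE8EB911E666D8DA7.
0xE8EB911E666D8DA7 = 16783667996079787431.

16783667996079787431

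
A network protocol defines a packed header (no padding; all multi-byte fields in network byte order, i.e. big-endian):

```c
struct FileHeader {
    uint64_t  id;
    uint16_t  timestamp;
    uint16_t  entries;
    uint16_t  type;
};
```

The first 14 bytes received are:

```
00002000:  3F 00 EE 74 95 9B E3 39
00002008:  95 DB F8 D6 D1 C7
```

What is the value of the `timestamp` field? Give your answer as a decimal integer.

38363

`timestamp` follows `id` (8 bytes), so it starts at byte offset 8 and occupies 2 bytes.
Bytes at offsets 8..9: 95 DB.
In big-endian order the high byte comes first in memory.
The bytes are already most-significant first: 0x95DB.
0x95DB = 38363.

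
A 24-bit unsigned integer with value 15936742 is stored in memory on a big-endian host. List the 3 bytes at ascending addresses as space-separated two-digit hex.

15936742 in hexadecimal, padded to 24 bits, is 0xF32CE6.
Split into bytes (most-significant first): F3 2C E6.
Big-endian: lowest address holds the most-significant byte.
So the memory order matches the most-significant-first order: F3 2C E6.

F3 2C E6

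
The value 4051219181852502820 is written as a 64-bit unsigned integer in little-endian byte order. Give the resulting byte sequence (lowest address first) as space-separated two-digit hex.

4051219181852502820 in hexadecimal, padded to 64 bits, is 0x3838D261B1912B24.
Split into bytes (most-significant first): 38 38 D2 61 B1 91 2B 24.
Little-endian stores the least-significant byte at the lowest address.
So at ascending addresses the bytes are 24 2B 91 B1 61 D2 38 38.

24 2B 91 B1 61 D2 38 38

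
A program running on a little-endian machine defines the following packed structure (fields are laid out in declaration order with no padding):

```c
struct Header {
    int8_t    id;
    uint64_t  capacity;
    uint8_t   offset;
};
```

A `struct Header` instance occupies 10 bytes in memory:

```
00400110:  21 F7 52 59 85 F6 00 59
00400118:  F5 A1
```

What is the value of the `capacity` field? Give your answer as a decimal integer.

17679162871018771191

`capacity` follows `id` (1 byte), so it starts at byte offset 1 and occupies 8 bytes.
Bytes at offsets 1..8: F7 52 59 85 F6 00 59 F5.
Little-endian stores the least-significant byte at the lowest address.
Reassemble most-significant byte first: F5 59 00 F6 85 59 52 F7 → 0xF55900F6855952F7.
0xF55900F6855952F7 = 17679162871018771191.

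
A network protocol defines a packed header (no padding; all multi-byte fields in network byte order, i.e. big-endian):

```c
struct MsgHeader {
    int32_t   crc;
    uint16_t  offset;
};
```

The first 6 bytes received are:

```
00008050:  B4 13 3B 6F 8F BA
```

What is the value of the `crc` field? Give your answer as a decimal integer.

`crc` is the first field, at byte offset 0, occupying 4 bytes.
Bytes at offsets 0..3: B4 13 3B 6F.
Big-endian: lowest address holds the most-significant byte.
The bytes are already most-significant first: 0xB4133B6F.
Top bit is set, so as a signed 32-bit value this is 0xB4133B6F − 2^32 = -1273808017.

-1273808017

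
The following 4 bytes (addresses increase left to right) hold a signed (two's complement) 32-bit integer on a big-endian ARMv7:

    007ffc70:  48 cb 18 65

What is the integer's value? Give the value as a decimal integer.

Big-endian stores the most-significant byte at the lowest address.
The bytes are already most-significant first: 0x48CB1865.
0x48CB1865 = 1221269605.

1221269605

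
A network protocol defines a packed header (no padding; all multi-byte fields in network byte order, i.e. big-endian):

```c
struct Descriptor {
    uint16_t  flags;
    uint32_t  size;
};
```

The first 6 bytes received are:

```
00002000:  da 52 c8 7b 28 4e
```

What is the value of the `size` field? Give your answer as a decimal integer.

3363514446

`size` follows `flags` (2 bytes), so it starts at byte offset 2 and occupies 4 bytes.
Bytes at offsets 2..5: C8 7B 28 4E.
Big-endian: lowest address holds the most-significant byte.
The bytes are already most-significant first: 0xC87B284E.
0xC87B284E = 3363514446.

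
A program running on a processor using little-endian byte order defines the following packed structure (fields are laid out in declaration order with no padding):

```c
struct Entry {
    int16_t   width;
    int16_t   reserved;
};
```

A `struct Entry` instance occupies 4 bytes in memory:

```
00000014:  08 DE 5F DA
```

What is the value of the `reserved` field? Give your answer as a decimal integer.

-9633

`reserved` follows `width` (2 bytes), so it starts at byte offset 2 and occupies 2 bytes.
Bytes at offsets 2..3: 5F DA.
Little-endian: lowest address holds the least-significant byte.
Reassemble most-significant byte first: DA 5F → 0xDA5F.
Top bit is set, so as a signed 16-bit value this is 0xDA5F − 2^16 = -9633.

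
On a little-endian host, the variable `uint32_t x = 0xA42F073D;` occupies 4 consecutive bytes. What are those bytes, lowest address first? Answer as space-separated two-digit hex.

Split into bytes (most-significant first): A4 2F 07 3D.
Little-endian: lowest address holds the least-significant byte.
So at ascending addresses the bytes are 3D 07 2F A4.

3D 07 2F A4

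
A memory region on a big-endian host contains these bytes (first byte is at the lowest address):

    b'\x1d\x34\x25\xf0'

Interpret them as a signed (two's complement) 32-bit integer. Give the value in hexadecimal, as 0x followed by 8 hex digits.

Big-endian stores the most-significant byte at the lowest address.
The bytes are already most-significant first: 0x1D3425F0.

0x1D3425F0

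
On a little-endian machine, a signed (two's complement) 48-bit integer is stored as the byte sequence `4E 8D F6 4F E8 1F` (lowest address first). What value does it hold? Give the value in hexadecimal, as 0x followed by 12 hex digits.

0x1FE84FF68D4E

Little-endian stores the least-significant byte at the lowest address.
Reassemble most-significant byte first: 1F E8 4F F6 8D 4E → 0x1FE84FF68D4E.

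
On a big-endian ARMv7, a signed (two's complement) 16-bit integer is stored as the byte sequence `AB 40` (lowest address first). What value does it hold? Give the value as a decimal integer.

-21696

Big-endian: lowest address holds the most-significant byte.
The bytes are already most-significant first: 0xAB40.
Top bit is set, so as a signed 16-bit value this is 0xAB40 − 2^16 = -21696.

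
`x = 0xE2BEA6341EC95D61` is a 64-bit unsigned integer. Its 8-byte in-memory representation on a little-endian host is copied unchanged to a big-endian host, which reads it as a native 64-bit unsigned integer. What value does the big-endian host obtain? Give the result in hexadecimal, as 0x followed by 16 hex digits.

0x615DC91E34A6BEE2

Stored little-endian, the bytes at ascending addresses are 61 5D C9 1E 34 A6 BE E2.
Read back as big-endian, the last byte is least significant, giving 0x615DC91E34A6BEE2.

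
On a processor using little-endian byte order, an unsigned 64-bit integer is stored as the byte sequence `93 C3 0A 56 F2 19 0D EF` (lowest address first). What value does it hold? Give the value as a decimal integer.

17225452678378341267

Little-endian stores the least-significant byte at the lowest address.
Reassemble most-significant byte first: EF 0D 19 F2 56 0A C3 93 → 0xEF0D19F2560AC393.
0xEF0D19F2560AC393 = 17225452678378341267.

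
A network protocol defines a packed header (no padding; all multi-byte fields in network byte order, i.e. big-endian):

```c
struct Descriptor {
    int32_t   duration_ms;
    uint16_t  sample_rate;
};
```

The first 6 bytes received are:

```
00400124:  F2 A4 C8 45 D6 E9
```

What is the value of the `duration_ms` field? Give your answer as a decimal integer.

-224081851

`duration_ms` is the first field, at byte offset 0, occupying 4 bytes.
Bytes at offsets 0..3: F2 A4 C8 45.
Big-endian stores the most-significant byte at the lowest address.
The bytes are already most-significant first: 0xF2A4C845.
Top bit is set, so as a signed 32-bit value this is 0xF2A4C845 − 2^32 = -224081851.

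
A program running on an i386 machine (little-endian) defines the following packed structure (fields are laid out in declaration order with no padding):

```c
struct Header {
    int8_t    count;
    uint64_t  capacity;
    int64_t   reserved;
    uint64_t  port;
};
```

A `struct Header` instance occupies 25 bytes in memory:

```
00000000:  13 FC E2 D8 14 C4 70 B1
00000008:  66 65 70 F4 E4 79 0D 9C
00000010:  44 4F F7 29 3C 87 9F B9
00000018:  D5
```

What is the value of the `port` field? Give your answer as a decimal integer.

15400515803948906319

`port` follows `count` (1 B), `capacity` (8 B), `reserved` (8 B), so it starts at offset 1 + 8 + 8 = 17 and occupies 8 bytes.
Bytes at offsets 17..24: 4F F7 29 3C 87 9F B9 D5.
Little-endian stores the least-significant byte at the lowest address.
Reassemble most-significant byte first: D5 B9 9F 87 3C 29 F7 4F → 0xD5B99F873C29F74F.
0xD5B99F873C29F74F = 15400515803948906319.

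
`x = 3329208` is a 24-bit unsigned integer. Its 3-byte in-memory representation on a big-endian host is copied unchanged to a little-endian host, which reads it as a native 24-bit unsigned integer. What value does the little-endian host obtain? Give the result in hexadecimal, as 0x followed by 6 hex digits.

3329208 in 24-bit hexadecimal is 0x32CCB8.
Stored big-endian, the bytes at ascending addresses are 32 CC B8.
Read back as little-endian, the first byte is least significant, giving 0xB8CC32.

0xB8CC32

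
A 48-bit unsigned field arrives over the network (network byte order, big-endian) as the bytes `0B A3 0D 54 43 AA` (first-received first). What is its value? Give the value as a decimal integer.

12794931200938

In big-endian order the high byte comes first in memory.
The bytes are already most-significant first: 0x0BA30D5443AA.
0x0BA30D5443AA = 12794931200938.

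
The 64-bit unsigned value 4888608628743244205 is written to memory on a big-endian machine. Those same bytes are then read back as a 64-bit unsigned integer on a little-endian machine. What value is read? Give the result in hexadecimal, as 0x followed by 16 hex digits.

0xAD89269AA5D3D743

4888608628743244205 in 64-bit hexadecimal is 0x43D7D3A59A2689AD.
Stored big-endian, the bytes at ascending addresses are 43 D7 D3 A5 9A 26 89 AD.
Read back as little-endian, the first byte is least significant, giving 0xAD89269AA5D3D743.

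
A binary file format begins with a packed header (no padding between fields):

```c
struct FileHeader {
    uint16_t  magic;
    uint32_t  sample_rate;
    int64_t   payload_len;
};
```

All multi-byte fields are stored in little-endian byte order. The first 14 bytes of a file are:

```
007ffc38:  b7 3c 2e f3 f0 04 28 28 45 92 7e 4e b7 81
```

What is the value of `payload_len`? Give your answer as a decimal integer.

-9099718216551946200

`payload_len` follows `magic` (2 B), `sample_rate` (4 B), so it starts at offset 2 + 4 = 6 and occupies 8 bytes.
Bytes at offsets 6..13: 28 28 45 92 7E 4E B7 81.
In little-endian order the low byte comes first in memory.
Reassemble most-significant byte first: 81 B7 4E 7E 92 45 28 28 → 0x81B74E7E92452828.
Top bit is set, so as a signed 64-bit value this is 0x81B74E7E92452828 − 2^64 = -9099718216551946200.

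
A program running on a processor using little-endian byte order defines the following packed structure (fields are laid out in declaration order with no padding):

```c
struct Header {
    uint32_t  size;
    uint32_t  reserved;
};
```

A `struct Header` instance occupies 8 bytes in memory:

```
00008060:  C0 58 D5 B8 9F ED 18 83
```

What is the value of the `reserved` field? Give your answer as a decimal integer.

2199448991

`reserved` follows `size` (4 bytes), so it starts at byte offset 4 and occupies 4 bytes.
Bytes at offsets 4..7: 9F ED 18 83.
Little-endian stores the least-significant byte at the lowest address.
Reassemble most-significant byte first: 83 18 ED 9F → 0x8318ED9F.
0x8318ED9F = 2199448991.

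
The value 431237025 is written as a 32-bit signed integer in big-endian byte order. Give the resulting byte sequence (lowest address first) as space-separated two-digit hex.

19 B4 27 A1

431237025 in hexadecimal, padded to 32 bits, is 0x19B427A1.
Split into bytes (most-significant first): 19 B4 27 A1.
Big-endian: lowest address holds the most-significant byte.
So the memory order matches the most-significant-first order: 19 B4 27 A1.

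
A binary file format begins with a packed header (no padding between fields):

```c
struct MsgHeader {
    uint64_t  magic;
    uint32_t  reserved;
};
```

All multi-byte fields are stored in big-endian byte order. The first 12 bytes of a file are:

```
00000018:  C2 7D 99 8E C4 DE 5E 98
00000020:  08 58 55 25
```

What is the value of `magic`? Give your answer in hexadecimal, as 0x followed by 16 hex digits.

0xC27D998EC4DE5E98

`magic` is the first field, at byte offset 0, occupying 8 bytes.
Bytes at offsets 0..7: C2 7D 99 8E C4 DE 5E 98.
Big-endian: lowest address holds the most-significant byte.
The bytes are already most-significant first: 0xC27D998EC4DE5E98.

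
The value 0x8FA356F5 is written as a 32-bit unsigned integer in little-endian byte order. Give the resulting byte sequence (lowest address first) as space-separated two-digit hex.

Split into bytes (most-significant first): 8F A3 56 F5.
In little-endian order the low byte comes first in memory.
So at ascending addresses the bytes are F5 56 A3 8F.

F5 56 A3 8F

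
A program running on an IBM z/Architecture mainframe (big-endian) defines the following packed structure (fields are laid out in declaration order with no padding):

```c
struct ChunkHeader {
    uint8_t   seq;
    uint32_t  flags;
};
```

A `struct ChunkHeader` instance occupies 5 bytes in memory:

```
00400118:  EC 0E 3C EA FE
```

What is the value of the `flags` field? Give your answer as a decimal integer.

`flags` follows `seq` (1 byte), so it starts at byte offset 1 and occupies 4 bytes.
Bytes at offsets 1..4: 0E 3C EA FE.
Big-endian: lowest address holds the most-significant byte.
The bytes are already most-significant first: 0x0E3CEAFE.
0x0E3CEAFE = 238873342.

238873342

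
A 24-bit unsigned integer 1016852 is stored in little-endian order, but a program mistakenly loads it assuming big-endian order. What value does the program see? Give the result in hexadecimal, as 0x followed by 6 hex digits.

1016852 in 24-bit hexadecimal is 0x0F8414.
Stored little-endian, the bytes at ascending addresses are 14 84 0F.
Read back as big-endian, the last byte is least significant, giving 0x14840F.

0x14840F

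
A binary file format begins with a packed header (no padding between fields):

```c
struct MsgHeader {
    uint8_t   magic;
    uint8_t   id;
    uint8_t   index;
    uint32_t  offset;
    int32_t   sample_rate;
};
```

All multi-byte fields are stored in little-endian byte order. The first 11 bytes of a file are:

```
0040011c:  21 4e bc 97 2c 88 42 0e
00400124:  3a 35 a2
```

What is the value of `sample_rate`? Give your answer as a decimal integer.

-1573570034

`sample_rate` follows `magic` (1 B), `id` (1 B), `index` (1 B), `offset` (4 B), so it starts at offset 1 + 1 + 1 + 4 = 7 and occupies 4 bytes.
Bytes at offsets 7..10: 0E 3A 35 A2.
Little-endian: lowest address holds the least-significant byte.
Reassemble most-significant byte first: A2 35 3A 0E → 0xA2353A0E.
Top bit is set, so as a signed 32-bit value this is 0xA2353A0E − 2^32 = -1573570034.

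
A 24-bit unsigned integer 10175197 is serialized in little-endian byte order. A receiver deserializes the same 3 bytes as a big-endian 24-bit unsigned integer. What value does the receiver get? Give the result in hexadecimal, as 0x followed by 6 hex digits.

10175197 in 24-bit hexadecimal is 0x9B42DD.
Stored little-endian, the bytes at ascending addresses are DD 42 9B.
Read back as big-endian, the last byte is least significant, giving 0xDD429B.

0xDD429B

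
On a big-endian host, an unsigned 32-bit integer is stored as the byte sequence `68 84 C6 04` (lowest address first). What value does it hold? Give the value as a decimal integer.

Big-endian stores the most-significant byte at the lowest address.
The bytes are already most-significant first: 0x6884C604.
0x6884C604 = 1753531908.

1753531908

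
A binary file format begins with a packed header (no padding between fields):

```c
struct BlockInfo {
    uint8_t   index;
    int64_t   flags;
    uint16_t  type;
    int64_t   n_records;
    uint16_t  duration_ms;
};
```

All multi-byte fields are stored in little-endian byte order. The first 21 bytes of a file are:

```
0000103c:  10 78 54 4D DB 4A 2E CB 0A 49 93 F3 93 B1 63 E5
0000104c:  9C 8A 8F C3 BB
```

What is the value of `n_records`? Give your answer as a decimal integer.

-8103492070465760269

`n_records` follows `index` (1 B), `flags` (8 B), `type` (2 B), so it starts at offset 1 + 8 + 2 = 11 and occupies 8 bytes.
Bytes at offsets 11..18: F3 93 B1 63 E5 9C 8A 8F.
Little-endian: lowest address holds the least-significant byte.
Reassemble most-significant byte first: 8F 8A 9C E5 63 B1 93 F3 → 0x8F8A9CE563B193F3.
Top bit is set, so as a signed 64-bit value this is 0x8F8A9CE563B193F3 − 2^64 = -8103492070465760269.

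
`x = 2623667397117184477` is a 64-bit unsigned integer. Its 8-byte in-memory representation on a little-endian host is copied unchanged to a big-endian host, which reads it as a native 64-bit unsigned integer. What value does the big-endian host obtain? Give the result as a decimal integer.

15963556219514480932

2623667397117184477 in 64-bit hexadecimal is 0x24692398CDF189DD.
Stored little-endian, the bytes at ascending addresses are DD 89 F1 CD 98 23 69 24.
Read back as big-endian, the last byte is least significant, giving 0xDD89F1CD98236924.
0xDD89F1CD98236924 = 15963556219514480932.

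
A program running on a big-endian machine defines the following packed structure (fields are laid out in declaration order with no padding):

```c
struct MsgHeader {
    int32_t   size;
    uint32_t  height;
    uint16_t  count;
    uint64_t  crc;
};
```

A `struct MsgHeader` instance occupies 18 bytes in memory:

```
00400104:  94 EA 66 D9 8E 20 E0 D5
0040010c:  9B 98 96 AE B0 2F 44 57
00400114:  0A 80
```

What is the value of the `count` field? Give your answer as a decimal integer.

`count` follows `size` (4 B), `height` (4 B), so it starts at offset 4 + 4 = 8 and occupies 2 bytes.
Bytes at offsets 8..9: 9B 98.
In big-endian order the high byte comes first in memory.
The bytes are already most-significant first: 0x9B98.
0x9B98 = 39832.

39832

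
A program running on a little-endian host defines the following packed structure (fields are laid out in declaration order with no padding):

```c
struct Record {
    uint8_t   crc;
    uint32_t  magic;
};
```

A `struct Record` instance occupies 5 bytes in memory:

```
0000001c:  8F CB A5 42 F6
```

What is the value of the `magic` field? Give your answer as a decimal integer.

4131562955

`magic` follows `crc` (1 byte), so it starts at byte offset 1 and occupies 4 bytes.
Bytes at offsets 1..4: CB A5 42 F6.
Little-endian stores the least-significant byte at the lowest address.
Reassemble most-significant byte first: F6 42 A5 CB → 0xF642A5CB.
0xF642A5CB = 4131562955.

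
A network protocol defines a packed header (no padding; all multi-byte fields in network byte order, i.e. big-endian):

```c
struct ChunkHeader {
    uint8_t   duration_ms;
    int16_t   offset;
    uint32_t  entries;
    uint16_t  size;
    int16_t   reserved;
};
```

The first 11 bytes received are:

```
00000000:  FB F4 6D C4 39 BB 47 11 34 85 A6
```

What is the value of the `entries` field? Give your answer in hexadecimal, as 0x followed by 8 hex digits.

0xC439BB47

`entries` follows `duration_ms` (1 B), `offset` (2 B), so it starts at offset 1 + 2 = 3 and occupies 4 bytes.
Bytes at offsets 3..6: C4 39 BB 47.
Big-endian: lowest address holds the most-significant byte.
The bytes are already most-significant first: 0xC439BB47.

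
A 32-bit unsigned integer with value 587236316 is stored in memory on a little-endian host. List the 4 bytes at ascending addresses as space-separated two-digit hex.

587236316 in hexadecimal, padded to 32 bits, is 0x230083DC.
Split into bytes (most-significant first): 23 00 83 DC.
Little-endian: lowest address holds the least-significant byte.
So at ascending addresses the bytes are DC 83 00 23.

DC 83 00 23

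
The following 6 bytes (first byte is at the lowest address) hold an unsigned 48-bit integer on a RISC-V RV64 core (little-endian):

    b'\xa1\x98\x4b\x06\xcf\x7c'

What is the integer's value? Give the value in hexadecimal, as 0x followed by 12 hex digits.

In little-endian order the low byte comes first in memory.
Reassemble most-significant byte first: 7C CF 06 4B 98 A1 → 0x7CCF064B98A1.

0x7CCF064B98A1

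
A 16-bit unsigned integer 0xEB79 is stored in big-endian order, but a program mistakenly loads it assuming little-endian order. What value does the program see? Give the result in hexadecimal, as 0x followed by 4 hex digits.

0x79EB

Stored big-endian, the bytes at ascending addresses are EB 79.
Read back as little-endian, the first byte is least significant, giving 0x79EB.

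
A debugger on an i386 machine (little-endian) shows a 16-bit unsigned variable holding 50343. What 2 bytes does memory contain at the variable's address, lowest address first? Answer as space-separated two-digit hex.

A7 C4

50343 in hexadecimal, padded to 16 bits, is 0xC4A7.
Split into bytes (most-significant first): C4 A7.
In little-endian order the low byte comes first in memory.
So at ascending addresses the bytes are A7 C4.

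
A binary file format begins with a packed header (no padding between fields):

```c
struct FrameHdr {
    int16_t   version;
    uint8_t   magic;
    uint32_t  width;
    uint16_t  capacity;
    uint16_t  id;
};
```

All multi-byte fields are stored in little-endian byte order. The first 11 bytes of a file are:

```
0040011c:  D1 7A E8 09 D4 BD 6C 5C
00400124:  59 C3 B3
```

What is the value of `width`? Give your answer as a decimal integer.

1824379913

`width` follows `version` (2 B), `magic` (1 B), so it starts at offset 2 + 1 = 3 and occupies 4 bytes.
Bytes at offsets 3..6: 09 D4 BD 6C.
Little-endian: lowest address holds the least-significant byte.
Reassemble most-significant byte first: 6C BD D4 09 → 0x6CBDD409.
0x6CBDD409 = 1824379913.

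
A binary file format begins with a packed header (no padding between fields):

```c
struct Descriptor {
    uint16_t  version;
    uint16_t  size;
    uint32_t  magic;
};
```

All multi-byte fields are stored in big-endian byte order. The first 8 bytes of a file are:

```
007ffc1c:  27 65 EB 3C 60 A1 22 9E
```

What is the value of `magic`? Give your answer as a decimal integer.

`magic` follows `version` (2 B), `size` (2 B), so it starts at offset 2 + 2 = 4 and occupies 4 bytes.
Bytes at offsets 4..7: 60 A1 22 9E.
In big-endian order the high byte comes first in memory.
The bytes are already most-significant first: 0x60A1229E.
0x60A1229E = 1621172894.

1621172894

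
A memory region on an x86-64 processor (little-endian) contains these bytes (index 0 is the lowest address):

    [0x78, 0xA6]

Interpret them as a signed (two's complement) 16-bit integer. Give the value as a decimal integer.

Little-endian: lowest address holds the least-significant byte.
Reassemble most-significant byte first: A6 78 → 0xA678.
Top bit is set, so as a signed 16-bit value this is 0xA678 − 2^16 = -22920.

-22920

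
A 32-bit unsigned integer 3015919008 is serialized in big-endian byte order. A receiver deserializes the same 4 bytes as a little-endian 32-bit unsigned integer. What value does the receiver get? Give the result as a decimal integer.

3015919008 in 32-bit hexadecimal is 0xB3C345A0.
Stored big-endian, the bytes at ascending addresses are B3 C3 45 A0.
Read back as little-endian, the first byte is least significant, giving 0xA045C3B3.
0xA045C3B3 = 2688926643.

2688926643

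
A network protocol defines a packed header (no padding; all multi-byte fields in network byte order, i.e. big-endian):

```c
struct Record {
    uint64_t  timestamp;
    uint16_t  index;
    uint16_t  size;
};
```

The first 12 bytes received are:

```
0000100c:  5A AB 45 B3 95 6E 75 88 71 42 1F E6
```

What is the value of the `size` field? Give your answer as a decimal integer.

`size` follows `timestamp` (8 B), `index` (2 B), so it starts at offset 8 + 2 = 10 and occupies 2 bytes.
Bytes at offsets 10..11: 1F E6.
Big-endian: lowest address holds the most-significant byte.
The bytes are already most-significant first: 0x1FE6.
0x1FE6 = 8166.

8166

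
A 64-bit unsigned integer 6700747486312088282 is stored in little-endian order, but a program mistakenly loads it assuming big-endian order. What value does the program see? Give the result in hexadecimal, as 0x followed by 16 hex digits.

6700747486312088282 in 64-bit hexadecimal is 0x5CFDD656333942DA.
Stored little-endian, the bytes at ascending addresses are DA 42 39 33 56 D6 FD 5C.
Read back as big-endian, the last byte is least significant, giving 0xDA42393356D6FD5C.

0xDA42393356D6FD5C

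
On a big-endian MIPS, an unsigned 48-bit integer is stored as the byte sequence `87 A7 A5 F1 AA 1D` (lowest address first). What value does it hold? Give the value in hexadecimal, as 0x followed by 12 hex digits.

0x87A7A5F1AA1D

Big-endian stores the most-significant byte at the lowest address.
The bytes are already most-significant first: 0x87A7A5F1AA1D.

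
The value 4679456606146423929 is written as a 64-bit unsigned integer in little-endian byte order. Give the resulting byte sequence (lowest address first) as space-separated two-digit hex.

79 6C 36 8F FD C4 F0 40

4679456606146423929 in hexadecimal, padded to 64 bits, is 0x40F0C4FD8F366C79.
Split into bytes (most-significant first): 40 F0 C4 FD 8F 36 6C 79.
Little-endian stores the least-significant byte at the lowest address.
So at ascending addresses the bytes are 79 6C 36 8F FD C4 F0 40.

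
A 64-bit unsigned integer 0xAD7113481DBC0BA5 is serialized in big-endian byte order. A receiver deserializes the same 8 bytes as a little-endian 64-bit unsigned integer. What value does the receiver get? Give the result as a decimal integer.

11892806074951233965

Stored big-endian, the bytes at ascending addresses are AD 71 13 48 1D BC 0B A5.
Read back as little-endian, the first byte is least significant, giving 0xA50BBC1D481371AD.
0xA50BBC1D481371AD = 11892806074951233965.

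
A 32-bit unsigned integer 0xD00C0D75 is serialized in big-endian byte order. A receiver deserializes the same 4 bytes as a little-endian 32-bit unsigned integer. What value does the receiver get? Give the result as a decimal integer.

1963789520

Stored big-endian, the bytes at ascending addresses are D0 0C 0D 75.
Read back as little-endian, the first byte is least significant, giving 0x750D0CD0.
0x750D0CD0 = 1963789520.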